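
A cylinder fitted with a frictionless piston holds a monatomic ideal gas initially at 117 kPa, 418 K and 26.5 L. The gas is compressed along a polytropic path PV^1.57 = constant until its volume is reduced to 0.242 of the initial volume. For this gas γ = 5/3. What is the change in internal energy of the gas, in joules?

5790 J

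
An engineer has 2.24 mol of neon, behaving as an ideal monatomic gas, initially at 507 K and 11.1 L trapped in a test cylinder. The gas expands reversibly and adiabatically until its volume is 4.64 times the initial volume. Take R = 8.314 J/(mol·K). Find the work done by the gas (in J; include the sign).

P₁ = nRT₁/V₁ = 2.24×8.314×507/11.1 = 851 kPa.
Adiabatic: TV^(γ−1) = const ⇒ T₂ = 507×(0.216)^0.667 = 182 K; PV^γ = const ⇒ P₂ = 65.9 kPa.
ΔU = nCvΔT = 2.24×12.5×(182−507) = -9070 J.
Q = 0 for an adiabatic process, so W = −ΔU = 9070 J.

9070 J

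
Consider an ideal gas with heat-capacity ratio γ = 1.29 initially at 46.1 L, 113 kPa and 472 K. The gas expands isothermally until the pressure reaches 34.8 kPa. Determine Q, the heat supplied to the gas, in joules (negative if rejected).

6140 J

n = P₁V₁/(RT₁) = 113×46.1/(8.314×472) = 1.33 mol.
Isothermal: T stays 472 K; PV = const ⇒ V₂ = 150 L, P₂ = 34.8 kPa.
ΔU = 0 (ideal gas, T constant).
W = nRT ln(V₂/V₁) = 1.33×8.314×472×ln(3.25) = 6140 J.
Q = ΔU + W = 6140 J.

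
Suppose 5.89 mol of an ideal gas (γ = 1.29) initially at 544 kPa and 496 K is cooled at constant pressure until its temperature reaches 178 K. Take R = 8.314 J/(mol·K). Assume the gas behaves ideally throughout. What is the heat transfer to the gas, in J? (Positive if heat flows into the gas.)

-69300 J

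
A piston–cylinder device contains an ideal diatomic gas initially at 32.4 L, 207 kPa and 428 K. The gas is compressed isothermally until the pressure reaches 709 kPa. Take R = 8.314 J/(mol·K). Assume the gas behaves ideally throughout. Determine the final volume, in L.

Isothermal: T stays 428 K; PV = const ⇒ V₂ = 9.46 L, P₂ = 709 kPa.

9.46 L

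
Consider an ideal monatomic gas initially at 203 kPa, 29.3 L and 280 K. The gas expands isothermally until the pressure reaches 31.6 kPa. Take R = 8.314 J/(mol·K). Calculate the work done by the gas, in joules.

n = P₁V₁/(RT₁) = 203×29.3/(8.314×280) = 2.56 mol.
Isothermal: T stays 280 K; PV = const ⇒ V₂ = 188 L, P₂ = 31.6 kPa.
W = nRT ln(V₂/V₁) = 2.56×8.314×280×ln(6.42) = 11100 J.

11100 J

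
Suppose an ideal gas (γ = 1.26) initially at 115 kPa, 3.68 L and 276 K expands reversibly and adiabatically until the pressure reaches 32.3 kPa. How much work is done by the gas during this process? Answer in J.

375 J

n = P₁V₁/(RT₁) = 115×3.68/(8.314×276) = 0.184 mol.
Adiabatic: T₂/T₁ = (P₂/P₁)^((γ−1)/γ) ⇒ T₂ = 276×(0.281)^0.206 = 212 K; V₂ = 10.1 L.
ΔU = nCvΔT = 0.184×32.0×(212−276) = -375 J.
Q = 0 for an adiabatic process, so W = −ΔU = 375 J.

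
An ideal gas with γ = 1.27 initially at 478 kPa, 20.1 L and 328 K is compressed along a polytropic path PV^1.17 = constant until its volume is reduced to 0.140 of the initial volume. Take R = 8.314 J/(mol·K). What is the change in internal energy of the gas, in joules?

n = P₁V₁/(RT₁) = 478×20.1/(8.314×328) = 3.52 mol.
Polytropic n=1.17: T₂ = T₁(V₁/V₂)^(n−1) = 328×(7.14)^0.17 = 458 K; P₂ = P₁(V₁/V₂)^n = 4770 kPa.
For an ideal gas ΔU = nCvΔT with Cv = R/(γ−1) = 30.8 J/(mol·K).
ΔU = 3.52×30.8×(458−328) = 14100 J.

14100 J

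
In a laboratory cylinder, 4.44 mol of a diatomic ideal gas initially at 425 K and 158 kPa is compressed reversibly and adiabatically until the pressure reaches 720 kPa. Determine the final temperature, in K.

656 K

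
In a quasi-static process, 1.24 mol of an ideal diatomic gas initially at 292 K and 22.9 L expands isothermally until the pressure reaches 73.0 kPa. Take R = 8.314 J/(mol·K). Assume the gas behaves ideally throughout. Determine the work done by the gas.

P₁ = nRT₁/V₁ = 1.24×8.314×292/22.9 = 131 kPa.
Isothermal: T stays 292 K; PV = const ⇒ V₂ = 41.2 L, P₂ = 73.0 kPa.
W = nRT ln(V₂/V₁) = 1.24×8.314×292×ln(1.80) = 1770 J.

1770 J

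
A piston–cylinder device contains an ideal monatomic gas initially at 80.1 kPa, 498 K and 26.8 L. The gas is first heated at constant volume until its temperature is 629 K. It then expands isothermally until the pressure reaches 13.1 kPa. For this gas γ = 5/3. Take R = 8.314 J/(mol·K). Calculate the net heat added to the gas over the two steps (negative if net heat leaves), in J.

6390 J

n = P₁V₁/(RT₁) = 80.1×26.8/(8.314×498) = 0.518 mol.
Step 1 — Isochoric: V stays 26.8 L; P/T = const ⇒ T₂ = 629 K, P₂ = 101 kPa.
W = 0 (no volume change).
ΔU = nCvΔT = 0.518×12.5×(629−498) = 847 J.
Q = ΔU = 847 J.
State after step 1: P = 101 kPa, V = 26.8 L, T = 629 K.
Step 2 — Isothermal: T stays 629 K; PV = const ⇒ V₂ = 207 L, P₂ = 13.1 kPa.
ΔU = 0 (ideal gas, T constant).
W = nRT ln(V₂/V₁) = 0.518×8.314×629×ln(7.72) = 5540 J.
Q = ΔU + W = 5540 J.
Net over both steps: W = 5540 J, Q = 6390 J, ΔU = 847 J.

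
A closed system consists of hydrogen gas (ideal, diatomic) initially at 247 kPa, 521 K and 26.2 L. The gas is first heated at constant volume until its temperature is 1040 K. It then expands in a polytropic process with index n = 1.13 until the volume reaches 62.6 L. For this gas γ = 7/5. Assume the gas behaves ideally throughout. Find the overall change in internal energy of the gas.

n = P₁V₁/(RT₁) = 247×26.2/(8.314×521) = 1.49 mol.
Step 1 — Isochoric: V stays 26.2 L; P/T = const ⇒ T₂ = 1040 K, P₂ = 493 kPa.
W = 0 (no volume change).
ΔU = nCvΔT = 1.49×20.8×(1040−521) = 16100 J.
Q = ΔU = 16100 J.
State after step 1: P = 493 kPa, V = 26.2 L, T = 1040 K.
Step 2 — Polytropic n=1.13: T₂ = T₁(V₁/V₂)^(n−1) = 1040×(0.419)^0.13 = 929 K; P₂ = P₁(V₁/V₂)^n = 184 kPa.
W = (P₁V₁−P₂V₂)/(n−1) = (493×26.2−184×62.6)/0.13 = 10600 J.
ΔU = nCvΔT = 1.49×20.8×(929−1040) = -3460 J.
Q = ΔU + W = 7180 J.
Net over both steps: W = 10600 J, Q = 23300 J, ΔU = 12700 J.

12700 J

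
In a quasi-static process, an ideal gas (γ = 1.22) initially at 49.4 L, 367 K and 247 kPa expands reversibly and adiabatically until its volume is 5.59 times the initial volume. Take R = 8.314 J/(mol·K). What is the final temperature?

251 K

Adiabatic: TV^(γ−1) = const ⇒ T₂ = 367×(0.179)^0.220 = 251 K; PV^γ = const ⇒ P₂ = 30.3 kPa.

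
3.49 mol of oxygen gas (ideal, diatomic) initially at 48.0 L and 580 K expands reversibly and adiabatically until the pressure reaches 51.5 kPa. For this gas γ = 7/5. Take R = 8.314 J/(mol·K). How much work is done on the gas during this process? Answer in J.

-17800 J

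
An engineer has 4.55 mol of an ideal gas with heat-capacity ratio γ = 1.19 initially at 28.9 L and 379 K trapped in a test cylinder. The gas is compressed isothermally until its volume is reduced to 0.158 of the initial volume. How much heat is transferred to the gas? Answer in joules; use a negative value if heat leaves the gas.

P₁ = nRT₁/V₁ = 4.55×8.314×379/28.9 = 496 kPa.
Isothermal: T stays 379 K; PV = const ⇒ V₂ = 4.57 L, P₂ = 3140 kPa.
ΔU = 0 (ideal gas, T constant).
W = nRT ln(V₂/V₁) = 4.55×8.314×379×ln(0.158) = -26500 J.
Q = ΔU + W = -26500 J.

-26500 J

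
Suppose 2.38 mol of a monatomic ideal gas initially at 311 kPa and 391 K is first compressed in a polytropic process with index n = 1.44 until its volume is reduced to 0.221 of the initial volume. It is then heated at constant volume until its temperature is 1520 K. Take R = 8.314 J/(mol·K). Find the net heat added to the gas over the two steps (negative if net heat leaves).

16900 J

V₁ = nRT₁/P₁ = 2.38×8.314×391/311 = 24.9 L.
Step 1 — Polytropic n=1.44: T₂ = T₁(V₁/V₂)^(n−1) = 391×(4.52)^0.44 = 760 K; P₂ = P₁(V₁/V₂)^n = 2730 kPa.
W = (P₁V₁−P₂V₂)/(n−1) = (311×24.9−2730×5.50)/0.44 = -16600 J.
ΔU = nCvΔT = 2.38×12.5×(760−391) = 10900 J.
Q = ΔU + W = -5640 J.
State after step 1: P = 2730 kPa, V = 5.50 L, T = 760 K.
Step 2 — Isochoric: V stays 5.50 L; P/T = const ⇒ T₂ = 1520 K, P₂ = 5470 kPa.
W = 0 (no volume change).
ΔU = nCvΔT = 2.38×12.5×(1520−760) = 22600 J.
Q = ΔU = 22600 J.
Net over both steps: W = -16600 J, Q = 16900 J, ΔU = 33500 J.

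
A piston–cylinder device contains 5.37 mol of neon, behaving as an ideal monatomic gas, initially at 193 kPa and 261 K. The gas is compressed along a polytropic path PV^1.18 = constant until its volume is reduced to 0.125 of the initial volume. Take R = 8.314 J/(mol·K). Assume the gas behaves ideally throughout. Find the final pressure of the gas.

2240 kPa

V₁ = nRT₁/P₁ = 5.37×8.314×261/193 = 60.4 L.
Polytropic n=1.18: T₂ = T₁(V₁/V₂)^(n−1) = 261×(8.00)^0.18 = 379 K; P₂ = P₁(V₁/V₂)^n = 2240 kPa.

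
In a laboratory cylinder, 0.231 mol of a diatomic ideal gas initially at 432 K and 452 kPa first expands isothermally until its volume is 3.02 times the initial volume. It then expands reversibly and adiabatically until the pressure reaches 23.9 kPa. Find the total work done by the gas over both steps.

V₁ = nRT₁/P₁ = 0.231×8.314×432/452 = 1.84 L.
Step 1 — Isothermal: T stays 432 K; PV = const ⇒ V₂ = 5.54 L, P₂ = 150 kPa.
ΔU = 0 (ideal gas, T constant).
W = nRT ln(V₂/V₁) = 0.231×8.314×432×ln(3.02) = 917 J.
Q = ΔU + W = 917 J.
State after step 1: P = 150 kPa, V = 5.54 L, T = 432 K.
Step 2 — Adiabatic: T₂/T₁ = (P₂/P₁)^((γ−1)/γ) ⇒ T₂ = 432×(0.160)^0.286 = 256 K; V₂ = 20.6 L.
ΔU = nCvΔT = 0.231×20.8×(256−432) = -846 J.
Q = 0 for an adiabatic process, so W = −ΔU = 846 J.
Net over both steps: W = 1760 J, Q = 917 J, ΔU = -846 J.

1760 J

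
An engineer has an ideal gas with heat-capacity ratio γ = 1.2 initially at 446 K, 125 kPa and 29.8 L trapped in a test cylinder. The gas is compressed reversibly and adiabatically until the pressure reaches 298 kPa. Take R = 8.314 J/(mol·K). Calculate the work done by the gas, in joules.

-2900 J

n = P₁V₁/(RT₁) = 125×29.8/(8.314×446) = 1.00 mol.
Adiabatic: T₂/T₁ = (P₂/P₁)^((γ−1)/γ) ⇒ T₂ = 446×(2.38)^0.167 = 515 K; V₂ = 14.4 L.
ΔU = nCvΔT = 1.00×41.6×(515−446) = 2900 J.
Q = 0 for an adiabatic process, so W = −ΔU = -2900 J.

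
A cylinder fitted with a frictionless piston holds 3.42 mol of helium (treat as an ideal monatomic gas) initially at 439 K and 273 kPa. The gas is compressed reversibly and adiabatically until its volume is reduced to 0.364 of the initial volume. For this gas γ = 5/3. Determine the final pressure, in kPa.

1470 kPa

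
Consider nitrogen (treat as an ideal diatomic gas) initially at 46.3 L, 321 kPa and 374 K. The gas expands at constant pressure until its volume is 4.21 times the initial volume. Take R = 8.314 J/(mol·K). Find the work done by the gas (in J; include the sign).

n = P₁V₁/(RT₁) = 321×46.3/(8.314×374) = 4.78 mol.
Isobaric: P stays 321 kPa; V/T = const ⇒ T₂ = 1570 K, V₂ = 195 L.
W = PΔV = 321×(195−46.3) kPa·L = 47700 J.

47700 J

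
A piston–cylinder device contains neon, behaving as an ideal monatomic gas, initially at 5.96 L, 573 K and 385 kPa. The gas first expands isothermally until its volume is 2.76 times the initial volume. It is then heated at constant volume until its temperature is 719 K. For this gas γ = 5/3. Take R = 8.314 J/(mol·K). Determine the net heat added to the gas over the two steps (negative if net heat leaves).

3210 J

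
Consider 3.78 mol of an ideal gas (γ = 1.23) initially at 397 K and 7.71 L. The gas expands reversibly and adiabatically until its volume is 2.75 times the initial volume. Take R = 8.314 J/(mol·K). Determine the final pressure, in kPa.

466 kPa

P₁ = nRT₁/V₁ = 3.78×8.314×397/7.71 = 1620 kPa.
Adiabatic: TV^(γ−1) = const ⇒ T₂ = 397×(0.364)^0.230 = 315 K; PV^γ = const ⇒ P₂ = 466 kPa.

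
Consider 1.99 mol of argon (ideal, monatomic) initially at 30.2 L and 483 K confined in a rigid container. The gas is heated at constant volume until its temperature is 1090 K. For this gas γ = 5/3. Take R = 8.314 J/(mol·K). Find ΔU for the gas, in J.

P₁ = nRT₁/V₁ = 1.99×8.314×483/30.2 = 265 kPa.
Isochoric: V stays 30.2 L; P/T = const ⇒ T₂ = 1090 K, P₂ = 597 kPa.
For an ideal gas ΔU = nCvΔT with Cv = (3/2)R = 12.5 J/(mol·K).
ΔU = 1.99×12.5×(1090−483) = 15100 J.

15100 J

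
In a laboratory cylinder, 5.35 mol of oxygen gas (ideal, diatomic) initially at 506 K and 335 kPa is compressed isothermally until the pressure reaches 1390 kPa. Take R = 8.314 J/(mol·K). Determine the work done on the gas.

32000 J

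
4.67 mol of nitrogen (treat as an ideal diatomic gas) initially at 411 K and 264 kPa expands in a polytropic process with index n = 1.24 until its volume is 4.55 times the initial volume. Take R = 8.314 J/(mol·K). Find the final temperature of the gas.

V₁ = nRT₁/P₁ = 4.67×8.314×411/264 = 60.4 L.
Polytropic n=1.24: T₂ = T₁(V₁/V₂)^(n−1) = 411×(0.220)^0.24 = 286 K; P₂ = P₁(V₁/V₂)^n = 40.3 kPa.

286 K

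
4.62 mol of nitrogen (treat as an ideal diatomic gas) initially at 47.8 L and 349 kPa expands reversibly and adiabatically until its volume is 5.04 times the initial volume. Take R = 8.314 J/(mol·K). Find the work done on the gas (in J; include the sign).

-19900 J

T₁ = P₁V₁/(nR) = 349×47.8/(4.62×8.314) = 434 K.
Adiabatic: TV^(γ−1) = const ⇒ T₂ = 434×(0.198)^0.400 = 227 K; PV^γ = const ⇒ P₂ = 36.3 kPa.
ΔU = nCvΔT = 4.62×20.8×(227−434) = -19900 J.
Q = 0 for an adiabatic process, so W = −ΔU = 19900 J.
Work done on the gas = −W_by = -19900 J.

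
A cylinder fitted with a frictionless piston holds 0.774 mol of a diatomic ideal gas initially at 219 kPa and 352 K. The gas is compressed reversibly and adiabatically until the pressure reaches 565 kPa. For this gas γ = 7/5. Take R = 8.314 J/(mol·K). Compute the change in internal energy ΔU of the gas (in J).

V₁ = nRT₁/P₁ = 0.774×8.314×352/219 = 10.3 L.
Adiabatic: T₂/T₁ = (P₂/P₁)^((γ−1)/γ) ⇒ T₂ = 352×(2.58)^0.286 = 461 K; V₂ = 5.26 L.
For an ideal gas ΔU = nCvΔT with Cv = (5/2)R = 20.8 J/(mol·K).
ΔU = 0.774×20.8×(461−352) = 1760 J.

1760 J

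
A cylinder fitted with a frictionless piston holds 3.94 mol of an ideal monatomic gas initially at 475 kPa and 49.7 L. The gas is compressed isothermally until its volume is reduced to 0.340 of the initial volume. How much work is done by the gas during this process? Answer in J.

T₁ = P₁V₁/(nR) = 475×49.7/(3.94×8.314) = 721 K.
Isothermal: T stays 721 K; PV = const ⇒ V₂ = 16.9 L, P₂ = 1400 kPa.
W = nRT ln(V₂/V₁) = 3.94×8.314×721×ln(0.340) = -25500 J.

-25500 J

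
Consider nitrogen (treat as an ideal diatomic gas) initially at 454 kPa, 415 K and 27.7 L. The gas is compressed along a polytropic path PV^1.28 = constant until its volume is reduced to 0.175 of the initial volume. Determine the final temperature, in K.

676 K

Polytropic n=1.28: T₂ = T₁(V₁/V₂)^(n−1) = 415×(5.71)^0.28 = 676 K; P₂ = P₁(V₁/V₂)^n = 4230 kPa.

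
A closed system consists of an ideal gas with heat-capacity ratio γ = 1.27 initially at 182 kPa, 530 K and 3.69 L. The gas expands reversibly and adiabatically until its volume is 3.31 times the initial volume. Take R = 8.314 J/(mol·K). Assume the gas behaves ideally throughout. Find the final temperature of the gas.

384 K

Adiabatic: TV^(γ−1) = const ⇒ T₂ = 530×(0.302)^0.270 = 384 K; PV^γ = const ⇒ P₂ = 39.8 kPa.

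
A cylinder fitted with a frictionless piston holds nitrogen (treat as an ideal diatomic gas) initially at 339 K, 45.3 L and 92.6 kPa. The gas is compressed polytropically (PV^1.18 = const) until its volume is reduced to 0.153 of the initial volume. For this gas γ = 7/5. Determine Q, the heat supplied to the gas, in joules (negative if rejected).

-5150 J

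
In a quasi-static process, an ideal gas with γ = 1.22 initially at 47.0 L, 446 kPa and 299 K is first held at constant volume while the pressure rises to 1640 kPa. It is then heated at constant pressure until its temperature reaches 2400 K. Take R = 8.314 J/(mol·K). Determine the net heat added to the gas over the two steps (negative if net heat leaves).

n = P₁V₁/(RT₁) = 446×47.0/(8.314×299) = 8.43 mol.
Step 1 — Isochoric: V stays 47.0 L; P/T = const ⇒ T₂ = 1100 K, P₂ = 1640 kPa.
W = 0 (no volume change).
ΔU = nCvΔT = 8.43×37.8×(1100−299) = 255000 J.
Q = ΔU = 255000 J.
State after step 1: P = 1640 kPa, V = 47.0 L, T = 1100 K.
Step 2 — Isobaric: P stays 1640 kPa; V/T = const ⇒ T₂ = 2400 K, V₂ = 103 L.
W = PΔV = 1640×(103−47.0) kPa·L = 91200 J.
ΔU = nCvΔT = 8.43×37.8×(2400−1100) = 414000 J.
Q = ΔU + W = nCpΔT = 506000 J.
Net over both steps: W = 91200 J, Q = 761000 J, ΔU = 670000 J.

761000 J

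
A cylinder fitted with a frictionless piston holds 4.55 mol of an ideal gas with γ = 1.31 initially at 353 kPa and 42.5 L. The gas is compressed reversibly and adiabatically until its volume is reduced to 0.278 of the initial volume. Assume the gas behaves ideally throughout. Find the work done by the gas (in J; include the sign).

T₁ = P₁V₁/(nR) = 353×42.5/(4.55×8.314) = 397 K.
Adiabatic: TV^(γ−1) = const ⇒ T₂ = 397×(3.60)^0.310 = 590 K; PV^γ = const ⇒ P₂ = 1890 kPa.
ΔU = nCvΔT = 4.55×26.8×(590−397) = 23600 J.
Q = 0 for an adiabatic process, so W = −ΔU = -23600 J.

-23600 J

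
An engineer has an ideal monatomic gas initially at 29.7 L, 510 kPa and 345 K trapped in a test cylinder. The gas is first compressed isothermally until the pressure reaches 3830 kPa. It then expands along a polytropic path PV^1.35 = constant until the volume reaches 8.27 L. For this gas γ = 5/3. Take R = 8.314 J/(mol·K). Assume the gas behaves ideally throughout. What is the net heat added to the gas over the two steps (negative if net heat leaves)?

n = P₁V₁/(RT₁) = 510×29.7/(8.314×345) = 5.28 mol.
Step 1 — Isothermal: T stays 345 K; PV = const ⇒ V₂ = 3.95 L, P₂ = 3830 kPa.
ΔU = 0 (ideal gas, T constant).
W = nRT ln(V₂/V₁) = 5.28×8.314×345×ln(0.133) = -30500 J.
Q = ΔU + W = -30500 J.
State after step 1: P = 3830 kPa, V = 3.95 L, T = 345 K.
Step 2 — Polytropic n=1.35: T₂ = T₁(V₁/V₂)^(n−1) = 345×(0.478)^0.35 = 266 K; P₂ = P₁(V₁/V₂)^n = 1410 kPa.
W = (P₁V₁−P₂V₂)/(n−1) = (3830×3.95−1410×8.27)/0.35 = 9850 J.
ΔU = nCvΔT = 5.28×12.5×(266−345) = -5170 J.
Q = ΔU + W = 4680 J.
Net over both steps: W = -20700 J, Q = -25900 J, ΔU = -5170 J.

-25900 J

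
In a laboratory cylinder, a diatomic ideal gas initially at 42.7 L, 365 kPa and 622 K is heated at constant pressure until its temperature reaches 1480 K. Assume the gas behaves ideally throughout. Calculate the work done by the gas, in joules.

21500 J

n = P₁V₁/(RT₁) = 365×42.7/(8.314×622) = 3.01 mol.
Isobaric: P stays 365 kPa; V/T = const ⇒ T₂ = 1480 K, V₂ = 102 L.
W = PΔV = 365×(102−42.7) kPa·L = 21500 J.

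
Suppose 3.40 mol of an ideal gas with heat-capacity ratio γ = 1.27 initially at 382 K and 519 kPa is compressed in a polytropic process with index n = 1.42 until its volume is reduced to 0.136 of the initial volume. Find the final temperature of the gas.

883 K

V₁ = nRT₁/P₁ = 3.40×8.314×382/519 = 20.8 L.
Polytropic n=1.42: T₂ = T₁(V₁/V₂)^(n−1) = 382×(7.35)^0.42 = 883 K; P₂ = P₁(V₁/V₂)^n = 8820 kPa.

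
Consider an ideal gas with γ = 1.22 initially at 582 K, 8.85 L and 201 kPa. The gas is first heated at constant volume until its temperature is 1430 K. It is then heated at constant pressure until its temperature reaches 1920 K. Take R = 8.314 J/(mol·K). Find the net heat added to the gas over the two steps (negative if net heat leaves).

20100 J

n = P₁V₁/(RT₁) = 201×8.85/(8.314×582) = 0.368 mol.
Step 1 — Isochoric: V stays 8.85 L; P/T = const ⇒ T₂ = 1430 K, P₂ = 494 kPa.
W = 0 (no volume change).
ΔU = nCvΔT = 0.368×37.8×(1430−582) = 11800 J.
Q = ΔU = 11800 J.
State after step 1: P = 494 kPa, V = 8.85 L, T = 1430 K.
Step 2 — Isobaric: P stays 494 kPa; V/T = const ⇒ T₂ = 1920 K, V₂ = 11.9 L.
W = PΔV = 494×(11.9−8.85) kPa·L = 1500 J.
ΔU = nCvΔT = 0.368×37.8×(1920−1430) = 6810 J.
Q = ΔU + W = nCpΔT = 8310 J.
Net over both steps: W = 1500 J, Q = 20100 J, ΔU = 18600 J.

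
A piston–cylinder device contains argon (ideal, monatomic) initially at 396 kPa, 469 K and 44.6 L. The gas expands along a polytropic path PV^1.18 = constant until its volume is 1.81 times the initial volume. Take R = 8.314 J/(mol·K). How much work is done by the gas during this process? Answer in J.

9940 J

n = P₁V₁/(RT₁) = 396×44.6/(8.314×469) = 4.53 mol.
Polytropic n=1.18: T₂ = T₁(V₁/V₂)^(n−1) = 469×(0.552)^0.18 = 421 K; P₂ = P₁(V₁/V₂)^n = 197 kPa.
W = (P₁V₁−P₂V₂)/(n−1) = (396×44.6−197×80.7)/0.18 = 9940 J.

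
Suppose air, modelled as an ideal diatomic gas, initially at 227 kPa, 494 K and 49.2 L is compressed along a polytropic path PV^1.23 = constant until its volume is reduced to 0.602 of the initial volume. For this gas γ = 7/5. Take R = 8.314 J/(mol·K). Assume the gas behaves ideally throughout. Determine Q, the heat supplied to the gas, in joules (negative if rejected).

-2560 J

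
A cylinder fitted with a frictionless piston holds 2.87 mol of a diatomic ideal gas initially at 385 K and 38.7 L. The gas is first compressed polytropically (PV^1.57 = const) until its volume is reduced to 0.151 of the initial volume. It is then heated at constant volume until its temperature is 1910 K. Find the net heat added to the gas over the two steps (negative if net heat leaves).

P₁ = nRT₁/V₁ = 2.87×8.314×385/38.7 = 237 kPa.
Step 1 — Polytropic n=1.57: T₂ = T₁(V₁/V₂)^(n−1) = 385×(6.62)^0.57 = 1130 K; P₂ = P₁(V₁/V₂)^n = 4620 kPa.
W = (P₁V₁−P₂V₂)/(n−1) = (237×38.7−4620×5.84)/0.57 = -31200 J.
ΔU = nCvΔT = 2.87×20.8×(1130−385) = 44500 J.
Q = ΔU + W = 13300 J.
State after step 1: P = 4620 kPa, V = 5.84 L, T = 1130 K.
Step 2 — Isochoric: V stays 5.84 L; P/T = const ⇒ T₂ = 1910 K, P₂ = 7800 kPa.
W = 0 (no volume change).
ΔU = nCvΔT = 2.87×20.8×(1910−1130) = 46500 J.
Q = ΔU = 46500 J.
Net over both steps: W = -31200 J, Q = 59700 J, ΔU = 91000 J.

59700 J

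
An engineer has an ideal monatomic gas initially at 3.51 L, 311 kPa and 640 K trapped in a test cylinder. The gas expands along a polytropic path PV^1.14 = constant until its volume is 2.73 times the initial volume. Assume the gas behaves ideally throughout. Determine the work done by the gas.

1020 J

n = P₁V₁/(RT₁) = 311×3.51/(8.314×640) = 0.205 mol.
Polytropic n=1.14: T₂ = T₁(V₁/V₂)^(n−1) = 640×(0.366)^0.14 = 556 K; P₂ = P₁(V₁/V₂)^n = 99.0 kPa.
W = (P₁V₁−P₂V₂)/(n−1) = (311×3.51−99.0×9.58)/0.14 = 1020 J.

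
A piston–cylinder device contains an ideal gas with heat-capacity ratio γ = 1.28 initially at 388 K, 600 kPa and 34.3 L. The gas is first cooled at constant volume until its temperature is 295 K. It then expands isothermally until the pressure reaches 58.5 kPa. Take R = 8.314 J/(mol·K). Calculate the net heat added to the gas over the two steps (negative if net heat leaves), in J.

n = P₁V₁/(RT₁) = 600×34.3/(8.314×388) = 6.38 mol.
Step 1 — Isochoric: V stays 34.3 L; P/T = const ⇒ T₂ = 295 K, P₂ = 456 kPa.
W = 0 (no volume change).
ΔU = nCvΔT = 6.38×29.7×(295−388) = -17600 J.
Q = ΔU = -17600 J.
State after step 1: P = 456 kPa, V = 34.3 L, T = 295 K.
Step 2 — Isothermal: T stays 295 K; PV = const ⇒ V₂ = 267 L, P₂ = 58.5 kPa.
ΔU = 0 (ideal gas, T constant).
W = nRT ln(V₂/V₁) = 6.38×8.314×295×ln(7.80) = 32100 J.
Q = ΔU + W = 32100 J.
Net over both steps: W = 32100 J, Q = 14500 J, ΔU = -17600 J.

14500 J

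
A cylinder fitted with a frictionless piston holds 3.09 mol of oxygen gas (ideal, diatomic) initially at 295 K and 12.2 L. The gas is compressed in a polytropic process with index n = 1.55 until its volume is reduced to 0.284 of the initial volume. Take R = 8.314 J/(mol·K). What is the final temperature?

P₁ = nRT₁/V₁ = 3.09×8.314×295/12.2 = 621 kPa.
Polytropic n=1.55: T₂ = T₁(V₁/V₂)^(n−1) = 295×(3.52)^0.55 = 590 K; P₂ = P₁(V₁/V₂)^n = 4370 kPa.

590 K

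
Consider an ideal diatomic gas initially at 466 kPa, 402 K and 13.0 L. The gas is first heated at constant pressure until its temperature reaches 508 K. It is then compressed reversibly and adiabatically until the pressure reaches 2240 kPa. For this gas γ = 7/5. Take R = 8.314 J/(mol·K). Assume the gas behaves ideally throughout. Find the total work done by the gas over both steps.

-9240 J

n = P₁V₁/(RT₁) = 466×13.0/(8.314×402) = 1.81 mol.
Step 1 — Isobaric: P stays 466 kPa; V/T = const ⇒ T₂ = 508 K, V₂ = 16.4 L.
W = PΔV = 466×(16.4−13.0) kPa·L = 1600 J.
ΔU = nCvΔT = 1.81×20.8×(508−402) = 3990 J.
Q = ΔU + W = nCpΔT = 5590 J.
State after step 1: P = 466 kPa, V = 16.4 L, T = 508 K.
Step 2 — Adiabatic: T₂/T₁ = (P₂/P₁)^((γ−1)/γ) ⇒ T₂ = 508×(4.81)^0.286 = 796 K; V₂ = 5.35 L.
ΔU = nCvΔT = 1.81×20.8×(796−508) = 10800 J.
Q = 0 for an adiabatic process, so W = −ΔU = -10800 J.
Net over both steps: W = -9240 J, Q = 5590 J, ΔU = 14800 J.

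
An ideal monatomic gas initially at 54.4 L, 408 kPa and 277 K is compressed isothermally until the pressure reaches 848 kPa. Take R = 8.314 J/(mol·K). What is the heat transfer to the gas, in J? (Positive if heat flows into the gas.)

n = P₁V₁/(RT₁) = 408×54.4/(8.314×277) = 9.64 mol.
Isothermal: T stays 277 K; PV = const ⇒ V₂ = 26.2 L, P₂ = 848 kPa.
ΔU = 0 (ideal gas, T constant).
W = nRT ln(V₂/V₁) = 9.64×8.314×277×ln(0.481) = -16200 J.
Q = ΔU + W = -16200 J.

-16200 J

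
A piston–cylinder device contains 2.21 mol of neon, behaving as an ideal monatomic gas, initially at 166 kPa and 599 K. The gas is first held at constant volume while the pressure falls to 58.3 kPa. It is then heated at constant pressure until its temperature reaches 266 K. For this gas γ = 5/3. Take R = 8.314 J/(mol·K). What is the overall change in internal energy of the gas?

V₁ = nRT₁/P₁ = 2.21×8.314×599/166 = 66.3 L.
Step 1 — Isochoric: V stays 66.3 L; P/T = const ⇒ T₂ = 210 K, P₂ = 58.3 kPa.
W = 0 (no volume change).
ΔU = nCvΔT = 2.21×12.5×(210−599) = -10700 J.
Q = ΔU = -10700 J.
State after step 1: P = 58.3 kPa, V = 66.3 L, T = 210 K.
Step 2 — Isobaric: P stays 58.3 kPa; V/T = const ⇒ T₂ = 266 K, V₂ = 83.8 L.
W = PΔV = 58.3×(83.8−66.3) kPa·L = 1020 J.
ΔU = nCvΔT = 2.21×12.5×(266−210) = 1530 J.
Q = ΔU + W = nCpΔT = 2560 J.
Net over both steps: W = 1020 J, Q = -8160 J, ΔU = -9180 J.

-9180 J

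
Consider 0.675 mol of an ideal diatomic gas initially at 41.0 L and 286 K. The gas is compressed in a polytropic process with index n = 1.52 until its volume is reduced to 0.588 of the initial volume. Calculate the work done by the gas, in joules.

-982 J

P₁ = nRT₁/V₁ = 0.675×8.314×286/41.0 = 39.1 kPa.
Polytropic n=1.52: T₂ = T₁(V₁/V₂)^(n−1) = 286×(1.70)^0.52 = 377 K; P₂ = P₁(V₁/V₂)^n = 87.7 kPa.
W = (P₁V₁−P₂V₂)/(n−1) = (39.1×41.0−87.7×24.1)/0.52 = -982 J.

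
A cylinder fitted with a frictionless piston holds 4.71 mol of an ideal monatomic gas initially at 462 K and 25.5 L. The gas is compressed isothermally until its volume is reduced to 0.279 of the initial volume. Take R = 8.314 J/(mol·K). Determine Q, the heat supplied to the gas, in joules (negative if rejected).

-23100 J

P₁ = nRT₁/V₁ = 4.71×8.314×462/25.5 = 709 kPa.
Isothermal: T stays 462 K; PV = const ⇒ V₂ = 7.11 L, P₂ = 2540 kPa.
ΔU = 0 (ideal gas, T constant).
W = nRT ln(V₂/V₁) = 4.71×8.314×462×ln(0.279) = -23100 J.
Q = ΔU + W = -23100 J.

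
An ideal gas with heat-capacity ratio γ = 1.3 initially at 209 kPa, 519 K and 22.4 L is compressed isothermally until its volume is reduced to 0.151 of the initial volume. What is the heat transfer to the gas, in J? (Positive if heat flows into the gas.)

n = P₁V₁/(RT₁) = 209×22.4/(8.314×519) = 1.08 mol.
Isothermal: T stays 519 K; PV = const ⇒ V₂ = 3.38 L, P₂ = 1380 kPa.
ΔU = 0 (ideal gas, T constant).
W = nRT ln(V₂/V₁) = 1.08×8.314×519×ln(0.151) = -8850 J.
Q = ΔU + W = -8850 J.

-8850 J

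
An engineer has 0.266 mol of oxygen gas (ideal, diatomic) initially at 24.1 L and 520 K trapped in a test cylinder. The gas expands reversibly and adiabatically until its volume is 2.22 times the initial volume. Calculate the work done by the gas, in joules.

785 J

P₁ = nRT₁/V₁ = 0.266×8.314×520/24.1 = 47.7 kPa.
Adiabatic: TV^(γ−1) = const ⇒ T₂ = 520×(0.450)^0.400 = 378 K; PV^γ = const ⇒ P₂ = 15.6 kPa.
ΔU = nCvΔT = 0.266×20.8×(378−520) = -785 J.
Q = 0 for an adiabatic process, so W = −ΔU = 785 J.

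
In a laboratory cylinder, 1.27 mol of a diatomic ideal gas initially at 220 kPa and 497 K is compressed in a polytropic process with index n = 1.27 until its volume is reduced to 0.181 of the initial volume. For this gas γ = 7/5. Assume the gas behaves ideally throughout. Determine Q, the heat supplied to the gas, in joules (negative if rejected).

-3700 J

V₁ = nRT₁/P₁ = 1.27×8.314×497/220 = 23.9 L.
Polytropic n=1.27: T₂ = T₁(V₁/V₂)^(n−1) = 497×(5.52)^0.27 = 788 K; P₂ = P₁(V₁/V₂)^n = 1930 kPa.
W = (P₁V₁−P₂V₂)/(n−1) = (220×23.9−1930×4.32)/0.27 = -11400 J.
ΔU = nCvΔT = 1.27×20.8×(788−497) = 7690 J.
Q = ΔU + W = -3700 J.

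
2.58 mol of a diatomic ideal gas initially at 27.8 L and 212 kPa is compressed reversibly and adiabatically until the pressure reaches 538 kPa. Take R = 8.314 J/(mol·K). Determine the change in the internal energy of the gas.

T₁ = P₁V₁/(nR) = 212×27.8/(2.58×8.314) = 275 K.
Adiabatic: T₂/T₁ = (P₂/P₁)^((γ−1)/γ) ⇒ T₂ = 275×(2.54)^0.286 = 359 K; V₂ = 14.3 L.
For an ideal gas ΔU = nCvΔT with Cv = (5/2)R = 20.8 J/(mol·K).
ΔU = 2.58×20.8×(359−275) = 4490 J.

4490 J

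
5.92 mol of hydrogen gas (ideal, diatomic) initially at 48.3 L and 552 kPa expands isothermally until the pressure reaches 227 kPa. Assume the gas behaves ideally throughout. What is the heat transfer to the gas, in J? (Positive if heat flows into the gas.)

T₁ = P₁V₁/(nR) = 552×48.3/(5.92×8.314) = 542 K.
Isothermal: T stays 542 K; PV = const ⇒ V₂ = 117 L, P₂ = 227 kPa.
ΔU = 0 (ideal gas, T constant).
W = nRT ln(V₂/V₁) = 5.92×8.314×542×ln(2.43) = 23700 J.
Q = ΔU + W = 23700 J.

23700 J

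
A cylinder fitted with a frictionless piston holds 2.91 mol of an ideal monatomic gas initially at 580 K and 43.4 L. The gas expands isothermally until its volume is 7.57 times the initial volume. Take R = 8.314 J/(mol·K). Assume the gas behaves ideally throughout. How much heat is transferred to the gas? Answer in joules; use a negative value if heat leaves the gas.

28400 J

P₁ = nRT₁/V₁ = 2.91×8.314×580/43.4 = 323 kPa.
Isothermal: T stays 580 K; PV = const ⇒ V₂ = 329 L, P₂ = 42.7 kPa.
ΔU = 0 (ideal gas, T constant).
W = nRT ln(V₂/V₁) = 2.91×8.314×580×ln(7.57) = 28400 J.
Q = ΔU + W = 28400 J.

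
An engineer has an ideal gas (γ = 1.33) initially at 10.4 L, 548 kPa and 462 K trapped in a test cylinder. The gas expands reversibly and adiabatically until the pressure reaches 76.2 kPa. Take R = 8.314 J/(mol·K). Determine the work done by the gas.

n = P₁V₁/(RT₁) = 548×10.4/(8.314×462) = 1.48 mol.
Adiabatic: T₂/T₁ = (P₂/P₁)^((γ−1)/γ) ⇒ T₂ = 462×(0.139)^0.248 = 283 K; V₂ = 45.8 L.
ΔU = nCvΔT = 1.48×25.2×(283−462) = -6680 J.
Q = 0 for an adiabatic process, so W = −ΔU = 6680 J.

6680 J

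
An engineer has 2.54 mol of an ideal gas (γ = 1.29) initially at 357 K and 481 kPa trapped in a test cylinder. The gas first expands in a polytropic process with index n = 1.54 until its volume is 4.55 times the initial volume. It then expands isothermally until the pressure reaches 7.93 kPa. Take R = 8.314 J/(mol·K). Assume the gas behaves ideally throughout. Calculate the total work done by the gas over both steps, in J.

13700 J

V₁ = nRT₁/P₁ = 2.54×8.314×357/481 = 15.7 L.
Step 1 — Polytropic n=1.54: T₂ = T₁(V₁/V₂)^(n−1) = 357×(0.220)^0.54 = 158 K; P₂ = P₁(V₁/V₂)^n = 46.6 kPa.
W = (P₁V₁−P₂V₂)/(n−1) = (481×15.7−46.6×71.3)/0.54 = 7800 J.
ΔU = nCvΔT = 2.54×28.7×(158−357) = -14500 J.
Q = ΔU + W = -6720 J.
State after step 1: P = 46.6 kPa, V = 71.3 L, T = 158 K.
Step 2 — Isothermal: T stays 158 K; PV = const ⇒ V₂ = 419 L, P₂ = 7.93 kPa.
ΔU = 0 (ideal gas, T constant).
W = nRT ln(V₂/V₁) = 2.54×8.314×158×ln(5.88) = 5890 J.
Q = ΔU + W = 5890 J.
Net over both steps: W = 13700 J, Q = -831 J, ΔU = -14500 J.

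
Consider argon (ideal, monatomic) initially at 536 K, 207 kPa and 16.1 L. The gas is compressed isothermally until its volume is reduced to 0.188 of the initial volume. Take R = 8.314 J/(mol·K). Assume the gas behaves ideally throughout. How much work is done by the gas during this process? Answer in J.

-5570 J

n = P₁V₁/(RT₁) = 207×16.1/(8.314×536) = 0.748 mol.
Isothermal: T stays 536 K; PV = const ⇒ V₂ = 3.03 L, P₂ = 1100 kPa.
W = nRT ln(V₂/V₁) = 0.748×8.314×536×ln(0.188) = -5570 J.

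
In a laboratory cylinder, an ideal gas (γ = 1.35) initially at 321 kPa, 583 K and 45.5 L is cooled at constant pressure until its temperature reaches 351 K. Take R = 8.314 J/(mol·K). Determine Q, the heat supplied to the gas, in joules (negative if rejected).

n = P₁V₁/(RT₁) = 321×45.5/(8.314×583) = 3.01 mol.
Isobaric: P stays 321 kPa; V/T = const ⇒ T₂ = 351 K, V₂ = 27.4 L.
W = PΔV = 321×(27.4−45.5) kPa·L = -5810 J.
ΔU = nCvΔT = 3.01×23.8×(351−583) = -16600 J.
Q = ΔU + W = nCpΔT = -22400 J.

-22400 J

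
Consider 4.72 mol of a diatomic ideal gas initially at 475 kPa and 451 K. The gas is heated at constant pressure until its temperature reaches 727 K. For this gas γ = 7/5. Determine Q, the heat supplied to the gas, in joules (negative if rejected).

37900 J

V₁ = nRT₁/P₁ = 4.72×8.314×451/475 = 37.3 L.
Isobaric: P stays 475 kPa; V/T = const ⇒ T₂ = 727 K, V₂ = 60.1 L.
W = PΔV = 475×(60.1−37.3) kPa·L = 10800 J.
ΔU = nCvΔT = 4.72×20.8×(727−451) = 27100 J.
Q = ΔU + W = nCpΔT = 37900 J.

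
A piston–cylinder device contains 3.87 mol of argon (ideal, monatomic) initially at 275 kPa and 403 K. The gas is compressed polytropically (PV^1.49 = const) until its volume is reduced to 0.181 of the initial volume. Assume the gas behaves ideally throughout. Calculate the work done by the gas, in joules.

-34700 J

V₁ = nRT₁/P₁ = 3.87×8.314×403/275 = 47.2 L.
Polytropic n=1.49: T₂ = T₁(V₁/V₂)^(n−1) = 403×(5.52)^0.49 = 931 K; P₂ = P₁(V₁/V₂)^n = 3510 kPa.
W = (P₁V₁−P₂V₂)/(n−1) = (275×47.2−3510×8.53)/0.49 = -34700 J.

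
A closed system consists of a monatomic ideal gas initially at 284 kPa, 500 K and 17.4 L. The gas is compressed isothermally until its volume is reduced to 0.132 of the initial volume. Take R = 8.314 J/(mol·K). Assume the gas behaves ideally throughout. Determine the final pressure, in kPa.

2150 kPa

Isothermal: T stays 500 K; PV = const ⇒ V₂ = 2.30 L, P₂ = 2150 kPa.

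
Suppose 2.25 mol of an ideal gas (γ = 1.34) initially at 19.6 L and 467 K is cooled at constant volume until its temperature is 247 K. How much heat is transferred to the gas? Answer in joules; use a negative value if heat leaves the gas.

-12100 J

P₁ = nRT₁/V₁ = 2.25×8.314×467/19.6 = 446 kPa.
Isochoric: V stays 19.6 L; P/T = const ⇒ T₂ = 247 K, P₂ = 236 kPa.
W = 0 (no volume change).
ΔU = nCvΔT = 2.25×24.5×(247−467) = -12100 J.
Q = ΔU = -12100 J.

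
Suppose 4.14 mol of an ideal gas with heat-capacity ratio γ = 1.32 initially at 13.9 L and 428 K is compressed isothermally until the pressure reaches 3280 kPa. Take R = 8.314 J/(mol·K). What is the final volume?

4.49 L

P₁ = nRT₁/V₁ = 4.14×8.314×428/13.9 = 1060 kPa.
Isothermal: T stays 428 K; PV = const ⇒ V₂ = 4.49 L, P₂ = 3280 kPa.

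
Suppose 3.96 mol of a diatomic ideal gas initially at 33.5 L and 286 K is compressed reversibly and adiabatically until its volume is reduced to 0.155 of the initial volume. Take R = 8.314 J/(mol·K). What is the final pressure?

3820 kPa

P₁ = nRT₁/V₁ = 3.96×8.314×286/33.5 = 281 kPa.
Adiabatic: TV^(γ−1) = const ⇒ T₂ = 286×(6.45)^0.400 = 603 K; PV^γ = const ⇒ P₂ = 3820 kPa.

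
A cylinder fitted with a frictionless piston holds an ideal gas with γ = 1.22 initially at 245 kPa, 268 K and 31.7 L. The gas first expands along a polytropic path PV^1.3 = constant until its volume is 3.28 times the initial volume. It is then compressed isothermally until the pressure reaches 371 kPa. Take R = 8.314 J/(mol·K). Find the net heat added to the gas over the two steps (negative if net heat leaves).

n = P₁V₁/(RT₁) = 245×31.7/(8.314×268) = 3.49 mol.
Step 1 — Polytropic n=1.3: T₂ = T₁(V₁/V₂)^(n−1) = 268×(0.305)^0.30 = 188 K; P₂ = P₁(V₁/V₂)^n = 52.3 kPa.
W = (P₁V₁−P₂V₂)/(n−1) = (245×31.7−52.3×104)/0.30 = 7760 J.
ΔU = nCvΔT = 3.49×37.8×(188−268) = -10600 J.
Q = ΔU + W = -2820 J.
State after step 1: P = 52.3 kPa, V = 104 L, T = 188 K.
Step 2 — Isothermal: T stays 188 K; PV = const ⇒ V₂ = 14.7 L, P₂ = 371 kPa.
ΔU = 0 (ideal gas, T constant).
W = nRT ln(V₂/V₁) = 3.49×8.314×188×ln(0.141) = -10700 J.
Q = ΔU + W = -10700 J.
Net over both steps: W = -2890 J, Q = -13500 J, ΔU = -10600 J.

-13500 J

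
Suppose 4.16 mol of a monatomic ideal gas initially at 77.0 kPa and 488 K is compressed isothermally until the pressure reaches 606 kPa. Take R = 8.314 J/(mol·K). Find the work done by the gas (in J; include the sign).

-34800 J

V₁ = nRT₁/P₁ = 4.16×8.314×488/77.0 = 219 L.
Isothermal: T stays 488 K; PV = const ⇒ V₂ = 27.9 L, P₂ = 606 kPa.
W = nRT ln(V₂/V₁) = 4.16×8.314×488×ln(0.127) = -34800 J.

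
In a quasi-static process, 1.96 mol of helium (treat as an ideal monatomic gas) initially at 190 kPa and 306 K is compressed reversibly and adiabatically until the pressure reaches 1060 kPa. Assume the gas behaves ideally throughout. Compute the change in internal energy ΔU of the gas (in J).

V₁ = nRT₁/P₁ = 1.96×8.314×306/190 = 26.2 L.
Adiabatic: T₂/T₁ = (P₂/P₁)^((γ−1)/γ) ⇒ T₂ = 306×(5.58)^0.400 = 609 K; V₂ = 9.36 L.
For an ideal gas ΔU = nCvΔT with Cv = (3/2)R = 12.5 J/(mol·K).
ΔU = 1.96×12.5×(609−306) = 7400 J.

7400 J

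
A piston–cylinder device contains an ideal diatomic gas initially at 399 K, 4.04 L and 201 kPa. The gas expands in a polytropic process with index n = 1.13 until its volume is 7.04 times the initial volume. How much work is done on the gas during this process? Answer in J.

-1400 J

n = P₁V₁/(RT₁) = 201×4.04/(8.314×399) = 0.245 mol.
Polytropic n=1.13: T₂ = T₁(V₁/V₂)^(n−1) = 399×(0.142)^0.13 = 310 K; P₂ = P₁(V₁/V₂)^n = 22.2 kPa.
W = (P₁V₁−P₂V₂)/(n−1) = (201×4.04−22.2×28.4)/0.13 = 1400 J.
Work done on the gas = −W_by = -1400 J.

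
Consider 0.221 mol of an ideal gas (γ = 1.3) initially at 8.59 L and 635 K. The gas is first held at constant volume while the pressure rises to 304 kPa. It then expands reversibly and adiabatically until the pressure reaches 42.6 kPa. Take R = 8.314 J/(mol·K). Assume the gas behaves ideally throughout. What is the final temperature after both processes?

903 K

P₁ = nRT₁/V₁ = 0.221×8.314×635/8.59 = 136 kPa.
Step 1 — Isochoric: V stays 8.59 L; P/T = const ⇒ T₂ = 1420 K, P₂ = 304 kPa.
W = 0 (no volume change).
ΔU = nCvΔT = 0.221×27.7×(1420−635) = 4820 J.
Q = ΔU = 4820 J.
State after step 1: P = 304 kPa, V = 8.59 L, T = 1420 K.
Step 2 — Adiabatic: T₂/T₁ = (P₂/P₁)^((γ−1)/γ) ⇒ T₂ = 1420×(0.140)^0.231 = 903 K; V₂ = 38.9 L.
ΔU = nCvΔT = 0.221×27.7×(903−1420) = -3170 J.
Q = 0 for an adiabatic process, so W = −ΔU = 3170 J.
Net over both steps: W = 3170 J, Q = 4820 J, ΔU = 1640 J.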